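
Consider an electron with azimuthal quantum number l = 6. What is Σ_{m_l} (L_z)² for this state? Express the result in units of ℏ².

Σ(L_z)² = 182 ℏ²

m_l ∈ {-6, -5, -4, -3, -2, -1, 0, 1, 2, 3, 4, 5, 6}.
Summing m² from −6 to 6: Σ m_l² = 182.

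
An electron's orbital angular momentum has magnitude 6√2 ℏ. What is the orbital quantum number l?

Since |L|² = l(l+1)ℏ², l(l+1) = 72.
l² + l − 72 = 0 ⇒ l = 8.

l = 8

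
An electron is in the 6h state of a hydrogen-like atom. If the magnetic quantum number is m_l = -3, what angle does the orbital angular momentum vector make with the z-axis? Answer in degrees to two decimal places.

θ ≈ 123.21°

The 6h subshell has l = 5.
|L| = ℏ√(l(l+1)) = √30 ℏ.
L_z = m_l ℏ = −3ℏ.
cos θ = L_z/|L| = -3/√30, so θ ≈ 123.21°.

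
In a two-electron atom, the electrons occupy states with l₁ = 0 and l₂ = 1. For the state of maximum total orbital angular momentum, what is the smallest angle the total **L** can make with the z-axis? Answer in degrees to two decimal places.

By the triangle rule, |l₁ − l₂| ≤ L ≤ l₁ + l₂.
L ∈ {1}.
The maximum is L = 1, with |L_tot| = ℏ√(1·2) = √2 ℏ.
The minimum angle with z is arccos(1/√2) ≈ 45.00°.

θ_min ≈ 45.00°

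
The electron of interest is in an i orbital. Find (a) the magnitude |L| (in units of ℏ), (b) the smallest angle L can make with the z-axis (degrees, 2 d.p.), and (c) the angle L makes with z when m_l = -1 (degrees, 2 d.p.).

|L| = √42 ℏ ≈ 6.481ℏ; θ_min ≈ 22.21°; θ(m_l=-1) ≈ 98.88°

The letter i corresponds to l = 6.
|L| = ℏ√(6·7) = √42 ℏ ≈ 6.481ℏ.
cos θ_min = 6/√42, so θ_min ≈ 22.21°.
For m_l = -1: cos θ = -1/√42, θ ≈ 98.88°.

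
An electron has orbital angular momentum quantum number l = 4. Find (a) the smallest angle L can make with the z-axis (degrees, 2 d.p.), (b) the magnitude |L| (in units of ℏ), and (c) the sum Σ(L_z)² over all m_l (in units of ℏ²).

θ_min ≈ 26.57°; |L| = 2√5 ℏ ≈ 4.472ℏ; Σ(L_z)² = 60 ℏ²

cos θ_min = 4/√20, so θ_min ≈ 26.57°.
|L| = ℏ√(4·5) = 2√5 ℏ ≈ 4.472ℏ.
Σ m_l² = 60, so Σ(L_z)² = 60 ℏ².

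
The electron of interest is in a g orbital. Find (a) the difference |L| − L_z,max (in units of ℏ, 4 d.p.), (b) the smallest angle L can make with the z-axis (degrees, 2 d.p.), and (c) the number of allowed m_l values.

|L|−L_z,max ≈ 0.4721ℏ; θ_min ≈ 26.57°; 9 values

For a g orbital, l = 4.
|L| − L_z,max = (2√5 − 4)ℏ ≈ 0.4721ℏ.
cos θ_min = 4/√20, so θ_min ≈ 26.57°.
There are 2l+1 = 9 values of m_l.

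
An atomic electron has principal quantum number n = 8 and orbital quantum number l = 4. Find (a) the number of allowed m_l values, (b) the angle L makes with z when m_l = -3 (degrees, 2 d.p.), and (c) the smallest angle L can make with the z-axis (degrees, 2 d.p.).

There are 2l+1 = 9 values of m_l.
For m_l = -3: cos θ = -3/√20, θ ≈ 132.13°.
cos θ_min = 4/√20, so θ_min ≈ 26.57°.

9 values; θ(m_l=-3) ≈ 132.13°; θ_min ≈ 26.57°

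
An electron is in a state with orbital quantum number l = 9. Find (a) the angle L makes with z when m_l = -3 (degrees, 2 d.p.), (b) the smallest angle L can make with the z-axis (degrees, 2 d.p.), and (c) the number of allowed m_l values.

For m_l = -3: cos θ = -3/√90, θ ≈ 108.43°.
cos θ_min = 9/√90, so θ_min ≈ 18.43°.
There are 2l+1 = 19 values of m_l.

θ(m_l=-3) ≈ 108.43°; θ_min ≈ 18.43°; 19 values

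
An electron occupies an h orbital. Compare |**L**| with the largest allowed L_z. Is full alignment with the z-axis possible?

No: L_z,max = 5ℏ < |L| = √30 ℏ ≈ 5.477ℏ

The letter h corresponds to l = 5.
|L| = √30 ℏ ≈ 5.4772ℏ, while L_z,max = lℏ = 5ℏ.
Since |L| > L_z,max, the vector can never point exactly along z; the closest it comes is θ_min = arccos(5/√30) ≈ 24.1°.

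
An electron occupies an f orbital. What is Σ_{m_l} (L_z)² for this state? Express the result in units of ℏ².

Σ(L_z)² = 28 ℏ²

F corresponds to l = 3.
m_l runs from −3 to 3, i.e. {-3, -2, -1, 0, 1, 2, 3}.
Σ m_l² = l(l+1)(2l+1)/3 = 3·4·7/3 = 28.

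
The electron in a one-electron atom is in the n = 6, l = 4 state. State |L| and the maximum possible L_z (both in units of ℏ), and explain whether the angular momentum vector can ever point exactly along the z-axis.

|L| = 2√5 ℏ ≈ 4.4721ℏ, while L_z,max = lℏ = 4ℏ.
Since |L| > L_z,max, the vector can never point exactly along z; the closest it comes is θ_min = arccos(4/√20) ≈ 26.6°.

No: L_z,max = 4ℏ < |L| = 2√5 ℏ ≈ 4.472ℏ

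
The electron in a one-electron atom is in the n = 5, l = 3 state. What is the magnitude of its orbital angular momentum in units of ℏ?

|L| = ℏ√(l(l+1)) = ℏ√(3·4) = 2√3 ℏ

|L| = 2√3 ℏ ≈ 3.464ℏ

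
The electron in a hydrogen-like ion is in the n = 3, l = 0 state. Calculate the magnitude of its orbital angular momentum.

|L| = 0

|L| = ℏ√(l(l+1)) = ℏ√0 = 0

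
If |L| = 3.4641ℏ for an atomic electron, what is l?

l = 3

(|L|/ℏ)² = l(l+1) = 12.
Solving: l = 3.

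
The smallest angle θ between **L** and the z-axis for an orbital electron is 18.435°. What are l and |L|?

cos θ_min = l/√(l(l+1)) = √(l/(l+1)), so l/(l+1) = cos²(18.435°) = 0.9000.
Solving: l = 9.
Then |L| = ℏ√(9·10) = 3√10 ℏ.

l = 9, |L| = 3√10 ℏ ≈ 9.487ℏ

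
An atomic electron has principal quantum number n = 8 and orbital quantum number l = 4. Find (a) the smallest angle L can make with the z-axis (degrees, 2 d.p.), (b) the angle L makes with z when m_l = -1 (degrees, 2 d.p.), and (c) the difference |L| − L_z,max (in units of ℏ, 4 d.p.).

θ_min ≈ 26.57°; θ(m_l=-1) ≈ 102.92°; |L|−L_z,max ≈ 0.4721ℏ

cos θ_min = 4/√20, so θ_min ≈ 26.57°.
For m_l = -1: cos θ = -1/√20, θ ≈ 102.92°.
|L| − L_z,max = (2√5 − 4)ℏ ≈ 0.4721ℏ.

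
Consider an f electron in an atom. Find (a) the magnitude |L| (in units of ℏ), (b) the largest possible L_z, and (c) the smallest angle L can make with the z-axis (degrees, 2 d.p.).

For an f orbital, l = 3.
|L| = ℏ√(3·4) = 2√3 ℏ ≈ 3.464ℏ.
L_z,max = lℏ = 3ℏ.
cos θ_min = 3/√12, so θ_min ≈ 30.00°.

|L| = 2√3 ℏ ≈ 3.464ℏ; L_z,max = 3ℏ; θ_min ≈ 30.00°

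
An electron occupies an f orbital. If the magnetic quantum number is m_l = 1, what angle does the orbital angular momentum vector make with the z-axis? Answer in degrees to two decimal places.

θ ≈ 73.22°

For an f orbital, l = 3.
|L|² = l(l+1)ℏ² = 12ℏ², so |L| = 2√3 ℏ.
L_z = m_l ℏ = 1ℏ.
cos θ = L_z/|L| = 1/√12, so θ ≈ 73.22°.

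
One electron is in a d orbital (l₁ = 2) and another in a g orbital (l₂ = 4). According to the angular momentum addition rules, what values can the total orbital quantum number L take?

L runs from |2 − 4| = 2 to 2 + 4 = 6.
L ∈ {2, 3, 4, 5, 6}.

L = 2, 3, 4, 5, 6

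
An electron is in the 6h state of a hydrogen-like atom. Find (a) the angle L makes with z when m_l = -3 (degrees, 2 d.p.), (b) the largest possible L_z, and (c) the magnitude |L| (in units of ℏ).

θ(m_l=-3) ≈ 123.21°; L_z,max = 5ℏ; |L| = √30 ℏ ≈ 5.477ℏ

6h means n = 6, l = 5.
For m_l = -3: cos θ = -3/√30, θ ≈ 123.21°.
L_z,max = lℏ = 5ℏ.
|L| = ℏ√(5·6) = √30 ℏ ≈ 5.477ℏ.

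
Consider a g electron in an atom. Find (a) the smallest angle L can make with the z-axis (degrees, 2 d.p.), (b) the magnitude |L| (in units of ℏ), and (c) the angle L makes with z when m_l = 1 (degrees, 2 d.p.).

A g state has l = 4.
cos θ_min = 4/√20, so θ_min ≈ 26.57°.
|L| = ℏ√(4·5) = 2√5 ℏ ≈ 4.472ℏ.
For m_l = 1: cos θ = 1/√20, θ ≈ 77.08°.

θ_min ≈ 26.57°; |L| = 2√5 ℏ ≈ 4.472ℏ; θ(m_l=1) ≈ 77.08°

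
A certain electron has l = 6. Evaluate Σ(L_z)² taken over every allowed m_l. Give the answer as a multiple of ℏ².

m_l runs from −6 to 6, i.e. {-6, -5, -4, -3, -2, -1, 0, 1, 2, 3, 4, 5, 6}.
Σ m_l² = l(l+1)(2l+1)/3 = 6·7·13/3 = 182.

Σ(L_z)² = 182 ℏ²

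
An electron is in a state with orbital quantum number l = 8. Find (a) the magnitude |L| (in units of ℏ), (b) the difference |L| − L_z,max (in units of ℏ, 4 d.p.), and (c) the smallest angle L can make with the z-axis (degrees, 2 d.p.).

|L| = 6√2 ℏ ≈ 8.485ℏ; |L|−L_z,max ≈ 0.4853ℏ; θ_min ≈ 19.47°

|L| = ℏ√(8·9) = 6√2 ℏ ≈ 8.485ℏ.
|L| − L_z,max = (6√2 − 8)ℏ ≈ 0.4853ℏ.
cos θ_min = 8/√72, so θ_min ≈ 19.47°.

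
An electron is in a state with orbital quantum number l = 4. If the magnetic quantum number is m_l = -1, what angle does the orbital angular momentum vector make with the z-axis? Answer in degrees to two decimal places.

θ ≈ 102.92°

|L| = ℏ√(l(l+1)) = 2√5 ℏ.
L_z = m_l ℏ = −1ℏ.
cos θ = L_z/|L| = -1/√20, so θ ≈ 102.92°.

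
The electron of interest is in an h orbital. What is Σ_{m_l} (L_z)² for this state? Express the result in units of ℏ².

The letter h corresponds to l = 5.
m_l ∈ {-5, -4, -3, -2, -1, 0, 1, 2, 3, 4, 5}.
Summing m² from −5 to 5: Σ m_l² = 110.

Σ(L_z)² = 110 ℏ²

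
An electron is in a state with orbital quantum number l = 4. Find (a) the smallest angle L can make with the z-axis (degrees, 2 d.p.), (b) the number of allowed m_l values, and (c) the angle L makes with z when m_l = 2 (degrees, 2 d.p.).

θ_min ≈ 26.57°; 9 values; θ(m_l=2) ≈ 63.43°

cos θ_min = 4/√20, so θ_min ≈ 26.57°.
There are 2l+1 = 9 values of m_l.
For m_l = 2: cos θ = 2/√20, θ ≈ 63.43°.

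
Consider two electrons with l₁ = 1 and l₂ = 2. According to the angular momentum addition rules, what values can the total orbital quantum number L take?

L = 1, 2, 3

L runs from |1 − 2| = 1 to 1 + 2 = 3.
So L can be 1, 2, 3.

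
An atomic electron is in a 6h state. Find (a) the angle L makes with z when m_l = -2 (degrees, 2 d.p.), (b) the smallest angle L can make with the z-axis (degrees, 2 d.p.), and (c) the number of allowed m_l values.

θ(m_l=-2) ≈ 111.42°; θ_min ≈ 24.09°; 11 values

For 6h, l = 5.
For m_l = -2: cos θ = -2/√30, θ ≈ 111.42°.
cos θ_min = 5/√30, so θ_min ≈ 24.09°.
There are 2l+1 = 11 values of m_l.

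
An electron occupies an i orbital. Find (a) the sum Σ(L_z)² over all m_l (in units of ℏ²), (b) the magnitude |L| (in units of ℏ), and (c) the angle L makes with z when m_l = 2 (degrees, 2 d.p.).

For an i orbital, l = 6.
Σ m_l² = 182, so Σ(L_z)² = 182 ℏ².
|L| = ℏ√(6·7) = √42 ℏ ≈ 6.481ℏ.
For m_l = 2: cos θ = 2/√42, θ ≈ 72.02°.

Σ(L_z)² = 182 ℏ²; |L| = √42 ℏ ≈ 6.481ℏ; θ(m_l=2) ≈ 72.02°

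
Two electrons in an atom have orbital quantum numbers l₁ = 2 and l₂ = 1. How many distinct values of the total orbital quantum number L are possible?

3

The total orbital quantum number L ranges from |l₁ − l₂| to l₁ + l₂ in integer steps.
So L can be 1, 2, 3.
That is 3 values.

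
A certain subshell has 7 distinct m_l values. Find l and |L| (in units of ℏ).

l = 3, |L| = 2√3 ℏ ≈ 3.464ℏ

2l + 1 = 7 ⇒ l = 3.
|L| = ℏ√(l(l+1)) = ℏ√(3·4) = 2√3 ℏ.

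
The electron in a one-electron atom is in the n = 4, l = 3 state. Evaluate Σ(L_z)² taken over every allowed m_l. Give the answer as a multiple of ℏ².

m_l ∈ {-3, -2, -1, 0, 1, 2, 3}.
Summing m² from −3 to 3: Σ m_l² = 28.

Σ(L_z)² = 28 ℏ²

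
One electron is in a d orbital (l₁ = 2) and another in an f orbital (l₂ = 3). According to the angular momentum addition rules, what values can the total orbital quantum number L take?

L = 1, 2, 3, 4, 5

Angular momentum addition gives L = |l₁ − l₂|, …, l₁ + l₂.
Allowed values: L = 1, 2, 3, 4, 5.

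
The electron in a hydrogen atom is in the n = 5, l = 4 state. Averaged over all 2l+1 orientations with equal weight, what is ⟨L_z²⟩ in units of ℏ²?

⟨L_z²⟩ = 6.667 ℏ²

The allowed m_l values are -4, -3, -2, -1, 0, 1, 2, 3, 4.
⟨L_z²⟩ = ℏ²·(Σ m_l²)/(2l+1) = ℏ²·60/9 = 6.667ℏ².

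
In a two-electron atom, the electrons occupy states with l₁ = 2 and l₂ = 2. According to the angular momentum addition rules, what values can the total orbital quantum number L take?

L = 0, 1, 2, 3, 4

By the triangle rule, |l₁ − l₂| ≤ L ≤ l₁ + l₂.
So L can be 0, 1, 2, 3, 4.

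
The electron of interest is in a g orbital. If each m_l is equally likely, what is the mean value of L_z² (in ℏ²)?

⟨L_z²⟩ = 6.667 ℏ²

A g state has l = 4.
m_l ∈ {-4, -3, -2, -1, 0, 1, 2, 3, 4}.
Average of L_z² over 9 states: 60/9 ℏ² = 6.667 ℏ².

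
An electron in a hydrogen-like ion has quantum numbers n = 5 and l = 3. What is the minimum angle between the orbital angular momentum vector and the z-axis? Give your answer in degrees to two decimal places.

|L| = √(l(l+1)) ℏ = 2√3 ℏ.
The smallest angle corresponds to the largest L_z, i.e. m_l = l = 3, giving L_z = 3ℏ.
cos θ_min = 3/√12, so θ_min ≈ 30.00°.

θ_min ≈ 30.00°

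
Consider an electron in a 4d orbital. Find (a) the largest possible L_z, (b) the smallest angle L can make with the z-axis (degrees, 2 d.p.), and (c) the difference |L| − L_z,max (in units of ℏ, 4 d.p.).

L_z,max = 2ℏ; θ_min ≈ 35.26°; |L|−L_z,max ≈ 0.4495ℏ

For 4d, l = 2.
L_z,max = lℏ = 2ℏ.
cos θ_min = 2/√6, so θ_min ≈ 35.26°.
|L| − L_z,max = (√6 − 2)ℏ ≈ 0.4495ℏ.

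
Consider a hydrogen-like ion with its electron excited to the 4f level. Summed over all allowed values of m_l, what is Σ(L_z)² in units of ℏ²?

Σ(L_z)² = 28 ℏ²

The 4f level has l = 3.
m_l ∈ {-3, -2, -1, 0, 1, 2, 3}.
Summing m² from −3 to 3: Σ m_l² = 28.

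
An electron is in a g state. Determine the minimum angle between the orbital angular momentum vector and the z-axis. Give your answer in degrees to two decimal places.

θ_min ≈ 26.57°

A g state has l = 4.
|L|² = l(l+1)ℏ² = 20ℏ², so |L| = 2√5 ℏ.
The smallest angle corresponds to the largest L_z, i.e. m_l = l = 4, giving L_z = 4ℏ.
cos θ_min = 4/√20, so θ_min ≈ 26.57°.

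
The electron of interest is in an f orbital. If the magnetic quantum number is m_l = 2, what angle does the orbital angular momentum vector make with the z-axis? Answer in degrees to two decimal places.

θ ≈ 54.74°

The letter f corresponds to l = 3.
|L| = √(l(l+1)) ℏ = 2√3 ℏ.
L_z = m_l ℏ = 2ℏ.
cos θ = L_z/|L| = 2/√12, so θ ≈ 54.74°.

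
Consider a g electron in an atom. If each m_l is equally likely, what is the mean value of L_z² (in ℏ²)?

For a g orbital, l = 4.
The allowed m_l values are -4, -3, -2, -1, 0, 1, 2, 3, 4.
⟨L_z²⟩ = ℏ²·(Σ m_l²)/(2l+1) = ℏ²·60/9 = 6.667ℏ².

⟨L_z²⟩ = 6.667 ℏ²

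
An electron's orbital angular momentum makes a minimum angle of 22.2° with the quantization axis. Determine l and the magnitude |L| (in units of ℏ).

cos θ_min = l/√(l(l+1)) = √(l/(l+1)), so l/(l+1) = cos²(22.2°) = 0.8572.
l = cos²θ/sin²θ ≈ 6.
Then |L| = ℏ√(6·7) = √42 ℏ.

l = 6, |L| = √42 ℏ ≈ 6.481ℏ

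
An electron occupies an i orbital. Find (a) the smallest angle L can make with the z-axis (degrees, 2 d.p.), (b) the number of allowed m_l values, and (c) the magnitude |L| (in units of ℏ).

θ_min ≈ 22.21°; 13 values; |L| = √42 ℏ ≈ 6.481ℏ

I corresponds to l = 6.
cos θ_min = 6/√42, so θ_min ≈ 22.21°.
There are 2l+1 = 13 values of m_l.
|L| = ℏ√(6·7) = √42 ℏ ≈ 6.481ℏ.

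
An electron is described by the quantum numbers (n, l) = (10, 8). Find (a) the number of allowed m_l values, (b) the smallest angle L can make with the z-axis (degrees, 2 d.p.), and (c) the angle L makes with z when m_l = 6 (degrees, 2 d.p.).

There are 2l+1 = 17 values of m_l.
cos θ_min = 8/√72, so θ_min ≈ 19.47°.
For m_l = 6: cos θ = 6/√72, θ ≈ 45.00°.

17 values; θ_min ≈ 19.47°; θ(m_l=6) ≈ 45.00°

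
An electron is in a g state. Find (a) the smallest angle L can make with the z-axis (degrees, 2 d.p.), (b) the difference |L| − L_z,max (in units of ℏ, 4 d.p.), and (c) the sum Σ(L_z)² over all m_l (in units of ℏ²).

The letter g corresponds to l = 4.
cos θ_min = 4/√20, so θ_min ≈ 26.57°.
|L| − L_z,max = (2√5 − 4)ℏ ≈ 0.4721ℏ.
Σ m_l² = 60, so Σ(L_z)² = 60 ℏ².

θ_min ≈ 26.57°; |L|−L_z,max ≈ 0.4721ℏ; Σ(L_z)² = 60 ℏ²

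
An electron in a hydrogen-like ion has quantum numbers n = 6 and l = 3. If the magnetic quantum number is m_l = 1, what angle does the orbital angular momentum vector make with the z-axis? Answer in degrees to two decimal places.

|L| = √(l(l+1)) ℏ = 2√3 ℏ.
L_z = m_l ℏ = 1ℏ.
cos θ = L_z/|L| = 1/√12, so θ ≈ 73.22°.

θ ≈ 73.22°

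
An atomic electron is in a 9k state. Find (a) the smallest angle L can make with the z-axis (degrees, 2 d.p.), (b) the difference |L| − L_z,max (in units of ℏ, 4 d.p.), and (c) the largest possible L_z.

θ_min ≈ 20.70°; |L|−L_z,max ≈ 0.4833ℏ; L_z,max = 7ℏ

For 9k, l = 7.
cos θ_min = 7/√56, so θ_min ≈ 20.70°.
|L| − L_z,max = (2√14 − 7)ℏ ≈ 0.4833ℏ.
L_z,max = lℏ = 7ℏ.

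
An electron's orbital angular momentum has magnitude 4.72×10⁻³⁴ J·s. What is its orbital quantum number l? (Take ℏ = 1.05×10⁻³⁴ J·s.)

l = 4

|L|/ℏ = (4.72×10⁻³⁴)/(1.05×10⁻³⁴) ≈ 4.495.
l(l+1) ≈ 4.495² ≈ 20.21, so l = 4.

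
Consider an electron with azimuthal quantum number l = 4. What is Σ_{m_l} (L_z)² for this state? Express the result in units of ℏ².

The allowed m_l values are -4, -3, -2, -1, 0, 1, 2, 3, 4.
Summing m² from −4 to 4: Σ m_l² = 60.

Σ(L_z)² = 60 ℏ²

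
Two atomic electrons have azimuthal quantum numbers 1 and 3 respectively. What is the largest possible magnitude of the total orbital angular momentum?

|L_tot|_max = 2√5 ℏ ≈ 4.472ℏ

By the triangle rule, |l₁ − l₂| ≤ L ≤ l₁ + l₂.
So L can be 2, 3, 4.
The largest magnitude corresponds to L = 4: |L_tot| = ℏ√(4·5) = 2√5 ℏ.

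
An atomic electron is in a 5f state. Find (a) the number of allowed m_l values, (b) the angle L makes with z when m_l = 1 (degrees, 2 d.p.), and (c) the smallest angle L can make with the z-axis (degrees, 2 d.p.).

For 5f, l = 3.
There are 2l+1 = 7 values of m_l.
For m_l = 1: cos θ = 1/√12, θ ≈ 73.22°.
cos θ_min = 3/√12, so θ_min ≈ 30.00°.

7 values; θ(m_l=1) ≈ 73.22°; θ_min ≈ 30.00°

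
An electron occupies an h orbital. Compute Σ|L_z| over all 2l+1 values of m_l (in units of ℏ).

Σ|L_z| = 30 ℏ

An h state has l = 5.
m_l ∈ {-5, -4, -3, -2, -1, 0, 1, 2, 3, 4, 5}.
Σ|m_l| = 2·5(5+1)/2 = 30.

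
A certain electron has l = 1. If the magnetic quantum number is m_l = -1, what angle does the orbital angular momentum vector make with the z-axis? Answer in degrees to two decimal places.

θ ≈ 135.00°

|L| = √(l(l+1)) ℏ = √2 ℏ.
L_z = m_l ℏ = −1ℏ.
cos θ = L_z/|L| = -1/√2, so θ ≈ 135.00°.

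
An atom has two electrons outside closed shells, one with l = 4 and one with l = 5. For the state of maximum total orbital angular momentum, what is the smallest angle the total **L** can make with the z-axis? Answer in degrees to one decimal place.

θ_min ≈ 18.4°

Angular momentum addition gives L = |l₁ − l₂|, …, l₁ + l₂.
Allowed values: L = 1, 2, 3, 4, 5, 6, 7, 8, 9.
The maximum is L = 9, with |L_tot| = ℏ√(9·10) = 3√10 ℏ.
The minimum angle with z is arccos(9/√90) ≈ 18.4°.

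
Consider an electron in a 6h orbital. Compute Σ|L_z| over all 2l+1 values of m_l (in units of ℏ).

Σ|L_z| = 30 ℏ

The 6h subshell has l = 5.
The allowed m_l values are -5, -4, -3, -2, -1, 0, 1, 2, 3, 4, 5.
Σ|m_l| = l(l+1) = 30.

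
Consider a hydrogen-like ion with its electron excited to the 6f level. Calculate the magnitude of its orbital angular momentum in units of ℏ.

|L| = 2√3 ℏ ≈ 3.464ℏ

The 6f level has l = 3.
|L| = ℏ√(l(l+1)) = ℏ√(3·4) = 2√3 ℏ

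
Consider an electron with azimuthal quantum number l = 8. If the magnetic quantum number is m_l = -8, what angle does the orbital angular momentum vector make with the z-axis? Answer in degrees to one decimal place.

|L| = ℏ√(l(l+1)) = 6√2 ℏ.
L_z = m_l ℏ = −8ℏ.
cos θ = L_z/|L| = -8/√72, so θ ≈ 160.5°.

θ ≈ 160.5°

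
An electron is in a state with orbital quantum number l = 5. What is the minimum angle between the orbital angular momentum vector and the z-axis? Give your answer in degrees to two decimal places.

θ_min ≈ 24.09°

|L| = ℏ√(l(l+1)) = √30 ℏ.
The smallest angle corresponds to the largest L_z, i.e. m_l = l = 5, giving L_z = 5ℏ.
cos θ_min = 5/√30, so θ_min ≈ 24.09°.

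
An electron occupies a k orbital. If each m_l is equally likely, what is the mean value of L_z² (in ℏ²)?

A k state has l = 7.
m_l ∈ {-7, -6, -5, -4, -3, -2, -1, 0, 1, 2, 3, 4, 5, 6, 7}.
Average of L_z² over 15 states: 280/15 ℏ² = 18.67 ℏ².

⟨L_z²⟩ = 18.67 ℏ²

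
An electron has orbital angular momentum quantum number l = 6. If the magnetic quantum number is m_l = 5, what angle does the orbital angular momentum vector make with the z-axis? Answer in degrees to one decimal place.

θ ≈ 39.5°

|L| = √(l(l+1)) ℏ = √42 ℏ.
L_z = m_l ℏ = 5ℏ.
cos θ = L_z/|L| = 5/√42, so θ ≈ 39.5°.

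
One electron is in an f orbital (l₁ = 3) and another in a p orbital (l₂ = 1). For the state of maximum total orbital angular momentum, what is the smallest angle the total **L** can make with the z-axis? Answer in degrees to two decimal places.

θ_min ≈ 26.57°

Angular momentum addition gives L = |l₁ − l₂|, …, l₁ + l₂.
Allowed values: L = 2, 3, 4.
The maximum is L = 4, with |L_tot| = ℏ√(4·5) = 2√5 ℏ.
The minimum angle with z is arccos(4/√20) ≈ 26.57°.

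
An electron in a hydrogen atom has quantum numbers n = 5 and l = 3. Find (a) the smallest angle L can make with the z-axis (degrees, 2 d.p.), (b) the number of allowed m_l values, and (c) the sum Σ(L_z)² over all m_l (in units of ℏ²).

cos θ_min = 3/√12, so θ_min ≈ 30.00°.
There are 2l+1 = 7 values of m_l.
Σ m_l² = 28, so Σ(L_z)² = 28 ℏ².

θ_min ≈ 30.00°; 7 values; Σ(L_z)² = 28 ℏ²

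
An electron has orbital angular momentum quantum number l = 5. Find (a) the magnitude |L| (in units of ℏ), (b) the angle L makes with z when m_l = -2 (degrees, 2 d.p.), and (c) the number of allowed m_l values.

|L| = ℏ√(5·6) = √30 ℏ ≈ 5.477ℏ.
For m_l = -2: cos θ = -2/√30, θ ≈ 111.42°.
There are 2l+1 = 11 values of m_l.

|L| = √30 ℏ ≈ 5.477ℏ; θ(m_l=-2) ≈ 111.42°; 11 values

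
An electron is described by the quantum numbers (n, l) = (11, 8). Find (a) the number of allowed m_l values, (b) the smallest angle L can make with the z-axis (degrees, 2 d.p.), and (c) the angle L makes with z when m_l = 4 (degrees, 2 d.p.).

There are 2l+1 = 17 values of m_l.
cos θ_min = 8/√72, so θ_min ≈ 19.47°.
For m_l = 4: cos θ = 4/√72, θ ≈ 61.87°.

17 values; θ_min ≈ 19.47°; θ(m_l=4) ≈ 61.87°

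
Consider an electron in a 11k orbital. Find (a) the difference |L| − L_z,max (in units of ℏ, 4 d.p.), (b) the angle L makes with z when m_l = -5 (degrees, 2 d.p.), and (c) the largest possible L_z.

|L|−L_z,max ≈ 0.4833ℏ; θ(m_l=-5) ≈ 131.92°; L_z,max = 7ℏ

For 11k, l = 7.
|L| − L_z,max = (2√14 − 7)ℏ ≈ 0.4833ℏ.
For m_l = -5: cos θ = -5/√56, θ ≈ 131.92°.
L_z,max = lℏ = 7ℏ.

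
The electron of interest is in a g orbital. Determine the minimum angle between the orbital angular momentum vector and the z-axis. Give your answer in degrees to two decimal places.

A g state has l = 4.
|L| = ℏ√(l(l+1)) = 2√5 ℏ.
The smallest angle corresponds to the largest L_z, i.e. m_l = l = 4, giving L_z = 4ℏ.
cos θ_min = 4/√20, so θ_min ≈ 26.57°.

θ_min ≈ 26.57°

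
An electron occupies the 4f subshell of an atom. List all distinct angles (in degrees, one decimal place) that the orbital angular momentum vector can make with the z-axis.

4f means n = 4, l = 3.
|L| = √(l(l+1)) ℏ = 2√3 ℏ.
cos θ = m_l/√12 for each m_l ∈ {-3, -2, -1, 0, 1, 2, 3}.

θ ∈ {30.0°, 54.7°, 73.2°, 90.0°, 106.8°, 125.3°, 150.0°}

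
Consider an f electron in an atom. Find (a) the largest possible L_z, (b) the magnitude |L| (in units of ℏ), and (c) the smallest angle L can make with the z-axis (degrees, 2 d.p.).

An f state has l = 3.
L_z,max = lℏ = 3ℏ.
|L| = ℏ√(3·4) = 2√3 ℏ ≈ 3.464ℏ.
cos θ_min = 3/√12, so θ_min ≈ 30.00°.

L_z,max = 3ℏ; |L| = 2√3 ℏ ≈ 3.464ℏ; θ_min ≈ 30.00°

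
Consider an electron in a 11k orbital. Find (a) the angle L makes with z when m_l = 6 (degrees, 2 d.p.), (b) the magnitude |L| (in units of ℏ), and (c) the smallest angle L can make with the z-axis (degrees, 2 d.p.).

θ(m_l=6) ≈ 36.70°; |L| = 2√14 ℏ ≈ 7.483ℏ; θ_min ≈ 20.70°

11k means n = 11, l = 7.
For m_l = 6: cos θ = 6/√56, θ ≈ 36.70°.
|L| = ℏ√(7·8) = 2√14 ℏ ≈ 7.483ℏ.
cos θ_min = 7/√56, so θ_min ≈ 20.70°.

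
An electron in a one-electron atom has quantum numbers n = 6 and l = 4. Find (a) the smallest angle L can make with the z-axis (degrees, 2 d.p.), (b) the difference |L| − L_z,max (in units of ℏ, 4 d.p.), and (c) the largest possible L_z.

cos θ_min = 4/√20, so θ_min ≈ 26.57°.
|L| − L_z,max = (2√5 − 4)ℏ ≈ 0.4721ℏ.
L_z,max = lℏ = 4ℏ.

θ_min ≈ 26.57°; |L|−L_z,max ≈ 0.4721ℏ; L_z,max = 4ℏ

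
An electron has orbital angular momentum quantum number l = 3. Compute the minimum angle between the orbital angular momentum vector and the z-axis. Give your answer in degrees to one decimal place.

θ_min ≈ 30.0°

|L| = √(l(l+1)) ℏ = 2√3 ℏ.
The smallest angle corresponds to the largest L_z, i.e. m_l = l = 3, giving L_z = 3ℏ.
cos θ_min = 3/√12, so θ_min ≈ 30.0°.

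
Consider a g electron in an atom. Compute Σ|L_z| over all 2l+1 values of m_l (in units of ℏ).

A g state has l = 4.
m_l ∈ {-4, -3, -2, -1, 0, 1, 2, 3, 4}.
Σ|m_l| = 2(1+2+…+4) = 20.

Σ|L_z| = 20 ℏ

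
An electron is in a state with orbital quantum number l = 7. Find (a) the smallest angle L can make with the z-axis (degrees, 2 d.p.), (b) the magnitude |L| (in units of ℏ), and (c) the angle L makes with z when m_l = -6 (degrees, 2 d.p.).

θ_min ≈ 20.70°; |L| = 2√14 ℏ ≈ 7.483ℏ; θ(m_l=-6) ≈ 143.30°

cos θ_min = 7/√56, so θ_min ≈ 20.70°.
|L| = ℏ√(7·8) = 2√14 ℏ ≈ 7.483ℏ.
For m_l = -6: cos θ = -6/√56, θ ≈ 143.30°.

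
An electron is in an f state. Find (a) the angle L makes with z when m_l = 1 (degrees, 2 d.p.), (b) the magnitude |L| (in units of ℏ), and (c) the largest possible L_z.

θ(m_l=1) ≈ 73.22°; |L| = 2√3 ℏ ≈ 3.464ℏ; L_z,max = 3ℏ

The letter f corresponds to l = 3.
For m_l = 1: cos θ = 1/√12, θ ≈ 73.22°.
|L| = ℏ√(3·4) = 2√3 ℏ ≈ 3.464ℏ.
L_z,max = lℏ = 3ℏ.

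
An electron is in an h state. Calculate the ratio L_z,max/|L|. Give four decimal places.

The letter h corresponds to l = 5.
|L| = √30 ℏ ≈ 5.4772ℏ, while L_z,max = lℏ = 5ℏ.
L_z,max/|L| = 5/√30 = 0.9129.

L_z,max/|L| = 0.9129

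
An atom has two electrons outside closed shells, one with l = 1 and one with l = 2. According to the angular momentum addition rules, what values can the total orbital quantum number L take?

L = 1, 2, 3

L runs from |1 − 2| = 1 to 1 + 2 = 3.
So L can be 1, 2, 3.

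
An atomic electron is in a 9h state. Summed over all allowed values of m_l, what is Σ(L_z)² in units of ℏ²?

Σ(L_z)² = 110 ℏ²

For 9h, l = 5.
m_l runs from −5 to 5, i.e. {-5, -4, -3, -2, -1, 0, 1, 2, 3, 4, 5}.
Summing m² from −5 to 5: Σ m_l² = 110.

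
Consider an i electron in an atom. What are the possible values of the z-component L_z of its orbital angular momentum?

L_z ∈ {−6ℏ, −5ℏ, −4ℏ, −3ℏ, −2ℏ, −ℏ, 0, ℏ, 2ℏ, 3ℏ, 4ℏ, 5ℏ, 6ℏ}

For an i orbital, l = 6.
L_z = m_l ℏ with m_l ranging from −l to +l in integer steps.
For l = 6: m_l ∈ {-6, -5, -4, -3, -2, -1, 0, 1, 2, 3, 4, 5, 6}.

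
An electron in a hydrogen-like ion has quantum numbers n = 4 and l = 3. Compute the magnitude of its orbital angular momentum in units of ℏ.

|L| = 2√3 ℏ ≈ 3.464ℏ

|L| = ℏ√(l(l+1)) = ℏ√(3·4) = 2√3 ℏ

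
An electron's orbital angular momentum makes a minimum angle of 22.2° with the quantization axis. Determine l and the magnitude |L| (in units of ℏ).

l = 6, |L| = √42 ℏ ≈ 6.481ℏ

cos²θ_min = l/(l+1) = 0.8572.
l = cos²θ/sin²θ ≈ 6.
Then |L| = ℏ√(6·7) = √42 ℏ.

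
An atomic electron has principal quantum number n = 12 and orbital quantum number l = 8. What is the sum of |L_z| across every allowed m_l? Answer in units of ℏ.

m_l ∈ {-8, -7, -6, -5, -4, -3, -2, -1, 0, 1, 2, 3, 4, 5, 6, 7, 8}.
Σ|m_l| = 2·8(8+1)/2 = 72.

Σ|L_z| = 72 ℏ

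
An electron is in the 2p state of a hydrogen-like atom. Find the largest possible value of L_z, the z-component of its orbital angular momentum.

2p means n = 2, l = 1.
L_z = m_l ℏ with m_l ∈ {−1, …, 1}; the maximum is m_l = 1.

L_z,max = 1ℏ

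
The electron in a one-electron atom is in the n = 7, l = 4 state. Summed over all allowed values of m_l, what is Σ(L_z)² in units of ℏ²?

m_l runs from −4 to 4, i.e. {-4, -3, -2, -1, 0, 1, 2, 3, 4}.
Σ m_l² = 2·(1 + 4 + 9 + 16) = 60.

Σ(L_z)² = 60 ℏ²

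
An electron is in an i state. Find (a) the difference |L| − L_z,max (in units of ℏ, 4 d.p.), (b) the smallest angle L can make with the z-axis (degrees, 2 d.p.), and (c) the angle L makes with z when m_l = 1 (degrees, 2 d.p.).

|L|−L_z,max ≈ 0.4807ℏ; θ_min ≈ 22.21°; θ(m_l=1) ≈ 81.12°

I corresponds to l = 6.
|L| − L_z,max = (√42 − 6)ℏ ≈ 0.4807ℏ.
cos θ_min = 6/√42, so θ_min ≈ 22.21°.
For m_l = 1: cos θ = 1/√42, θ ≈ 81.12°.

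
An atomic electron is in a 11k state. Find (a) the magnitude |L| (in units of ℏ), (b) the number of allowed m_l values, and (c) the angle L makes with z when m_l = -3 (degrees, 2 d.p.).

For 11k, l = 7.
|L| = ℏ√(7·8) = 2√14 ℏ ≈ 7.483ℏ.
There are 2l+1 = 15 values of m_l.
For m_l = -3: cos θ = -3/√56, θ ≈ 113.63°.

|L| = 2√14 ℏ ≈ 7.483ℏ; 15 values; θ(m_l=-3) ≈ 113.63°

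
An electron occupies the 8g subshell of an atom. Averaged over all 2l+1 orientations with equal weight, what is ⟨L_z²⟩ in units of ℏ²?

⟨L_z²⟩ = 6.667 ℏ²

For 8g, l = 4.
The allowed m_l values are -4, -3, -2, -1, 0, 1, 2, 3, 4.
⟨L_z²⟩ = ℏ²·l(l+1)/3 = 6.667ℏ².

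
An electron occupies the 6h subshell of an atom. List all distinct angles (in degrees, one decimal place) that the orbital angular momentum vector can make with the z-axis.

θ ∈ {24.1°, 43.1°, 56.8°, 68.6°, 79.5°, 90.0°, 100.5°, 111.4°, 123.2°, 136.9°, 155.9°}

For 6h, l = 5.
|L| = ℏ√(l(l+1)) = √30 ℏ.
cos θ = m_l/√30 for each m_l ∈ {-5, -4, -3, -2, -1, 0, 1, 2, 3, 4, 5}.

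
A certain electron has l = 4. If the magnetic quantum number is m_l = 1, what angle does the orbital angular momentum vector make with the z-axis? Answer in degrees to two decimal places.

θ ≈ 77.08°

|L| = ℏ√(l(l+1)) = 2√5 ℏ.
L_z = m_l ℏ = 1ℏ.
cos θ = L_z/|L| = 1/√20, so θ ≈ 77.08°.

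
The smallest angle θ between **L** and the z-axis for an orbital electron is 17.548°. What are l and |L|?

cos θ_min = l/√(l(l+1)) = √(l/(l+1)), so l/(l+1) = cos²(17.548°) = 0.9091.
Thus l = 0.9091/(1 − 0.9091) ≈ 10.
Then |L| = ℏ√(10·11) = √110 ℏ.

l = 10, |L| = √110 ℏ ≈ 10.488ℏ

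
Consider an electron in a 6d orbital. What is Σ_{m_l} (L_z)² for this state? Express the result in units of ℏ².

Σ(L_z)² = 10 ℏ²

For 6d, l = 2.
m_l ∈ {-2, -1, 0, 1, 2}.
Σ m_l² = l(l+1)(2l+1)/3 = 2·3·5/3 = 10.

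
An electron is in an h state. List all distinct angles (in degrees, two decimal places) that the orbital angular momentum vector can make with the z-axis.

H corresponds to l = 5.
|L| = √(l(l+1)) ℏ = √30 ℏ.
cos θ = m_l/√30 for each m_l ∈ {-5, -4, -3, -2, -1, 0, 1, 2, 3, 4, 5}.

θ ∈ {24.09°, 43.09°, 56.79°, 68.58°, 79.48°, 90.00°, 100.52°, 111.42°, 123.21°, 136.91°, 155.91°}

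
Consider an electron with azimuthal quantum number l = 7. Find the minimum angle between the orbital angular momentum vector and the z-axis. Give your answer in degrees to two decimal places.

θ_min ≈ 20.70°

|L|² = l(l+1)ℏ² = 56ℏ², so |L| = 2√14 ℏ.
The smallest angle corresponds to the largest L_z, i.e. m_l = l = 7, giving L_z = 7ℏ.
cos θ_min = 7/√56, so θ_min ≈ 20.70°.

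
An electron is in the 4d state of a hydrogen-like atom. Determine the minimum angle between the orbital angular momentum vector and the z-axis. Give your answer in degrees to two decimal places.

4d means n = 4, l = 2.
|L|² = l(l+1)ℏ² = 6ℏ², so |L| = √6 ℏ.
The smallest angle corresponds to the largest L_z, i.e. m_l = l = 2, giving L_z = 2ℏ.
cos θ_min = 2/√6, so θ_min ≈ 35.26°.

θ_min ≈ 35.26°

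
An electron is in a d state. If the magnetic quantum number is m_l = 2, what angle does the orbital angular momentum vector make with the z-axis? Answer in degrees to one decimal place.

The letter d corresponds to l = 2.
|L| = ℏ√(l(l+1)) = √6 ℏ.
L_z = m_l ℏ = 2ℏ.
cos θ = L_z/|L| = 2/√6, so θ ≈ 35.3°.

θ ≈ 35.3°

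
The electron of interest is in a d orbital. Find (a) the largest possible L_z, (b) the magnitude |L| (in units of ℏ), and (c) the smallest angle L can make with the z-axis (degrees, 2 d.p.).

L_z,max = 2ℏ; |L| = √6 ℏ ≈ 2.449ℏ; θ_min ≈ 35.26°

A d state has l = 2.
L_z,max = lℏ = 2ℏ.
|L| = ℏ√(2·3) = √6 ℏ ≈ 2.449ℏ.
cos θ_min = 2/√6, so θ_min ≈ 35.26°.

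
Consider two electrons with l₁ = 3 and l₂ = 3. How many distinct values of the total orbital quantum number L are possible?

7

By the triangle rule, |l₁ − l₂| ≤ L ≤ l₁ + l₂.
L ∈ {0, 1, 2, 3, 4, 5, 6}.
That is 7 values.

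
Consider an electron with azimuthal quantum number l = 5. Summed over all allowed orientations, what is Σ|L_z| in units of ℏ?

Σ|L_z| = 30 ℏ

The allowed m_l values are -5, -4, -3, -2, -1, 0, 1, 2, 3, 4, 5.
Σ|m_l| = 2·5(5+1)/2 = 30.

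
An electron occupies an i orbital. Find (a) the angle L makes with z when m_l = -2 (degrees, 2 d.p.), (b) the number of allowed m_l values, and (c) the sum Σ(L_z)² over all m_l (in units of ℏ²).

θ(m_l=-2) ≈ 107.98°; 13 values; Σ(L_z)² = 182 ℏ²

The letter i corresponds to l = 6.
For m_l = -2: cos θ = -2/√42, θ ≈ 107.98°.
There are 2l+1 = 13 values of m_l.
Σ m_l² = 182, so Σ(L_z)² = 182 ℏ².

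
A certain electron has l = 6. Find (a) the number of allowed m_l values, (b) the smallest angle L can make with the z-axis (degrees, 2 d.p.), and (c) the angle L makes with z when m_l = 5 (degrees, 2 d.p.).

13 values; θ_min ≈ 22.21°; θ(m_l=5) ≈ 39.51°

There are 2l+1 = 13 values of m_l.
cos θ_min = 6/√42, so θ_min ≈ 22.21°.
For m_l = 5: cos θ = 5/√42, θ ≈ 39.51°.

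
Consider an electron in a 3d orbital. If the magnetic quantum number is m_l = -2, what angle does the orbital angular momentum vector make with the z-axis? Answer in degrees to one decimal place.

The 3d subshell has l = 2.
|L| = √(l(l+1)) ℏ = √6 ℏ.
L_z = m_l ℏ = −2ℏ.
cos θ = L_z/|L| = -2/√6, so θ ≈ 144.7°.

θ ≈ 144.7°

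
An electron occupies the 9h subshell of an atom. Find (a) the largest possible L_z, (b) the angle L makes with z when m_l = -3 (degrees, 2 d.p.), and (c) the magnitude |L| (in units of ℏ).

For 9h, l = 5.
L_z,max = lℏ = 5ℏ.
For m_l = -3: cos θ = -3/√30, θ ≈ 123.21°.
|L| = ℏ√(5·6) = √30 ℏ ≈ 5.477ℏ.

L_z,max = 5ℏ; θ(m_l=-3) ≈ 123.21°; |L| = √30 ℏ ≈ 5.477ℏ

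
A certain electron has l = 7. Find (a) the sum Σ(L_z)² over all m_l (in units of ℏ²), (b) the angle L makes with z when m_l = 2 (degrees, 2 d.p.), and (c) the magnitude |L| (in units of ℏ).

Σ m_l² = 280, so Σ(L_z)² = 280 ℏ².
For m_l = 2: cos θ = 2/√56, θ ≈ 74.50°.
|L| = ℏ√(7·8) = 2√14 ℏ ≈ 7.483ℏ.

Σ(L_z)² = 280 ℏ²; θ(m_l=2) ≈ 74.50°; |L| = 2√14 ℏ ≈ 7.483ℏ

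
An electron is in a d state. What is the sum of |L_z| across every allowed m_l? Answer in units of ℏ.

Σ|L_z| = 6 ℏ

For a d orbital, l = 2.
m_l runs from −2 to 2, i.e. {-2, -1, 0, 1, 2}.
Σ|m_l| = 2(1+2+…+2) = 6.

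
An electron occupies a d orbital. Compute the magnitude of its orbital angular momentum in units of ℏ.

|L| = √6 ℏ ≈ 2.449ℏ

The letter d corresponds to l = 2.
|L| = ℏ√(l(l+1)) = ℏ√(2·3) = √6 ℏ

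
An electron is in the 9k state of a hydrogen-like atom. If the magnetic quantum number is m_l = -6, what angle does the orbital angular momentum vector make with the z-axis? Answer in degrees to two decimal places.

θ ≈ 143.30°

The 9k subshell has l = 7.
|L| = √(l(l+1)) ℏ = 2√14 ℏ.
L_z = m_l ℏ = −6ℏ.
cos θ = L_z/|L| = -6/√56, so θ ≈ 143.30°.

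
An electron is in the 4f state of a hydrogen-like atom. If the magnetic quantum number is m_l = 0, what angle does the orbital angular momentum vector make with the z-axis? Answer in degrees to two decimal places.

θ ≈ 90.00°

The 4f subshell has l = 3.
|L|² = l(l+1)ℏ² = 12ℏ², so |L| = 2√3 ℏ.
L_z = m_l ℏ = 0ℏ.
cos θ = L_z/|L| = 0/√12, so θ ≈ 90.00°.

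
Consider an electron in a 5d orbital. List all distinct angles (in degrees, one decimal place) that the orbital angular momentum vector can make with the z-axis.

5d means n = 5, l = 2.
|L| = ℏ√(l(l+1)) = √6 ℏ.
cos θ = m_l/√6 for each m_l ∈ {-2, -1, 0, 1, 2}.

θ ∈ {35.3°, 65.9°, 90.0°, 114.1°, 144.7°}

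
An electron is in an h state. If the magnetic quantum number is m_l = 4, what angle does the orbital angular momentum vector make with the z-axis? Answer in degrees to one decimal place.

θ ≈ 43.1°

The letter h corresponds to l = 5.
|L| = ℏ√(l(l+1)) = √30 ℏ.
L_z = m_l ℏ = 4ℏ.
cos θ = L_z/|L| = 4/√30, so θ ≈ 43.1°.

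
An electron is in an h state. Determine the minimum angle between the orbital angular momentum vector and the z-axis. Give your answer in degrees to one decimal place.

For an h orbital, l = 5.
|L| = √(l(l+1)) ℏ = √30 ℏ.
The smallest angle corresponds to the largest L_z, i.e. m_l = l = 5, giving L_z = 5ℏ.
cos θ_min = 5/√30, so θ_min ≈ 24.1°.

θ_min ≈ 24.1°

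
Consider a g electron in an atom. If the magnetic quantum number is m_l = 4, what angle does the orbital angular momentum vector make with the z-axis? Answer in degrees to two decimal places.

θ ≈ 26.57°

For a g orbital, l = 4.
|L| = √(l(l+1)) ℏ = 2√5 ℏ.
L_z = m_l ℏ = 4ℏ.
cos θ = L_z/|L| = 4/√20, so θ ≈ 26.57°.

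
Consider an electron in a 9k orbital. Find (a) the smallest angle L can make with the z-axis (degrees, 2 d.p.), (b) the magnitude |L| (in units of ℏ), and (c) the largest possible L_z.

9k means n = 9, l = 7.
cos θ_min = 7/√56, so θ_min ≈ 20.70°.
|L| = ℏ√(7·8) = 2√14 ℏ ≈ 7.483ℏ.
L_z,max = lℏ = 7ℏ.

θ_min ≈ 20.70°; |L| = 2√14 ℏ ≈ 7.483ℏ; L_z,max = 7ℏ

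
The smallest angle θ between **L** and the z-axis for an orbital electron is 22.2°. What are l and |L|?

cos θ_min = l/√(l(l+1)) = √(l/(l+1)), so l/(l+1) = cos²(22.2°) = 0.8572.
l = cos²θ/sin²θ ≈ 6.
Then |L| = ℏ√(6·7) = √42 ℏ.

l = 6, |L| = √42 ℏ ≈ 6.481ℏ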